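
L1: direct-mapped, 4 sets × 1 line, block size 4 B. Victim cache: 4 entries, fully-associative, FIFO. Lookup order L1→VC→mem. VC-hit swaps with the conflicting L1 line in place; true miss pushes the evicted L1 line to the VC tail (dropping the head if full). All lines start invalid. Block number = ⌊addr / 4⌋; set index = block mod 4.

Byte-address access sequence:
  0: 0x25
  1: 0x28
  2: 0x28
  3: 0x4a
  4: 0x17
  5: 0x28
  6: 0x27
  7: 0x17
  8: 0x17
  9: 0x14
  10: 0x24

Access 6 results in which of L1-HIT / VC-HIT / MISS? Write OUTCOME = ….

OUTCOME = VC-HIT

  [0] addr=0x25 blk=9 s=1: MISS | VC []
  [1] addr=0x28 blk=10 s=2: MISS | VC []
  [2] addr=0x28 blk=10 s=2: L1-HIT | VC []
  [3] addr=0x4a blk=18 s=2: MISS | VC [10]
  [4] addr=0x17 blk=5 s=1: MISS | VC [10, 9]
  [5] addr=0x28 blk=10 s=2: VC-HIT | VC [18, 9]
  [6] addr=0x27 blk=9 s=1: VC-HIT | VC [18, 5]
  [7] addr=0x17 blk=5 s=1: VC-HIT | VC [18, 9]
  [8] addr=0x17 blk=5 s=1: L1-HIT | VC [18, 9]
  [9] addr=0x14 blk=5 s=1: L1-HIT | VC [18, 9]
  [10] addr=0x24 blk=9 s=1: VC-HIT | VC [18, 5]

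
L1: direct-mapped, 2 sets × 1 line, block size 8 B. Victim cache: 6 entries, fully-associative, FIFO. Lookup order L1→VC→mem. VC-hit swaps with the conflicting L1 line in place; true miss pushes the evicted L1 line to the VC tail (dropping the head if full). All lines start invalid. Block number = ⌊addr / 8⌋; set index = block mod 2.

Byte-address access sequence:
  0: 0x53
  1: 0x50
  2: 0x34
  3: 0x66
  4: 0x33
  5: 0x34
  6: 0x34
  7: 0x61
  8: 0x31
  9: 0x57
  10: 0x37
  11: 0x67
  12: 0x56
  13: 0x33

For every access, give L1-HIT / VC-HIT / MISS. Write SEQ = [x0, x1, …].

SEQ = [MISS, L1-HIT, MISS, MISS, VC-HIT, L1-HIT, L1-HIT, VC-HIT, VC-HIT, VC-HIT, VC-HIT, VC-HIT, VC-HIT, VC-HIT]

#0 0x53→b10/s0 MISS; vc=[]
#1 0x50→b10/s0 L1-HIT; vc=[]
#2 0x34→b6/s0 MISS; vc=[10]
#3 0x66→b12/s0 MISS; vc=[10,6]
#4 0x33→b6/s0 VC-HIT; vc=[10,12]
#5 0x34→b6/s0 L1-HIT; vc=[10,12]
#6 0x34→b6/s0 L1-HIT; vc=[10,12]
#7 0x61→b12/s0 VC-HIT; vc=[10,6]
#8 0x31→b6/s0 VC-HIT; vc=[10,12]
#9 0x57→b10/s0 VC-HIT; vc=[6,12]
#10 0x37→b6/s0 VC-HIT; vc=[10,12]
#11 0x67→b12/s0 VC-HIT; vc=[10,6]
#12 0x56→b10/s0 VC-HIT; vc=[12,6]
#13 0x33→b6/s0 VC-HIT; vc=[12,10]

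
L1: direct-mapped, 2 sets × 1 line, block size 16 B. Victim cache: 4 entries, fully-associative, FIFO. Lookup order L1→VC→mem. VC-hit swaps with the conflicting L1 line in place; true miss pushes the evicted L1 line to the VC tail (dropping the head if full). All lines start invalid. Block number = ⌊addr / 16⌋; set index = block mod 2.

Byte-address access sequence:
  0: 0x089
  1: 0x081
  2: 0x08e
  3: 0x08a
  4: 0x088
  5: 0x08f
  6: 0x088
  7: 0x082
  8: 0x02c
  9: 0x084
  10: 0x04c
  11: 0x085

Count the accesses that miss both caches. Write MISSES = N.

MISSES = 3

#0 0x89→b8/s0 MISS; vc=[]
#1 0x81→b8/s0 L1-HIT; vc=[]
#2 0x8e→b8/s0 L1-HIT; vc=[]
#3 0x8a→b8/s0 L1-HIT; vc=[]
#4 0x88→b8/s0 L1-HIT; vc=[]
#5 0x8f→b8/s0 L1-HIT; vc=[]
#6 0x88→b8/s0 L1-HIT; vc=[]
#7 0x82→b8/s0 L1-HIT; vc=[]
#8 0x2c→b2/s0 MISS; vc=[8]
#9 0x84→b8/s0 VC-HIT; vc=[2]
#10 0x4c→b4/s0 MISS; vc=[2,8]
#11 0x85→b8/s0 VC-HIT; vc=[2,4]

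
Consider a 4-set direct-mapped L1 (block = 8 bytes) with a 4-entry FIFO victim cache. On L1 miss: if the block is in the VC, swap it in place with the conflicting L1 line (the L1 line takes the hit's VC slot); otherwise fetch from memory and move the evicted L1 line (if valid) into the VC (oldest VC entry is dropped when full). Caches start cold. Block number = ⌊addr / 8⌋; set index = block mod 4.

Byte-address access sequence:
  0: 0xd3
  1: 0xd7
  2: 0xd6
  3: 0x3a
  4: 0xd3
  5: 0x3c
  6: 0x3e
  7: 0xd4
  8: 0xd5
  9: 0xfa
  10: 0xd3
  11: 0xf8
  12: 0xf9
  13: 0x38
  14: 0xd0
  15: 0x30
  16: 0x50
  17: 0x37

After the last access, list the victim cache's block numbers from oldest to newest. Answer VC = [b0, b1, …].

VC = [31, 26, 10]

#0 0xd3→b26/s2 MISS; vc=[]
#1 0xd7→b26/s2 L1-HIT; vc=[]
#2 0xd6→b26/s2 L1-HIT; vc=[]
#3 0x3a→b7/s3 MISS; vc=[]
#4 0xd3→b26/s2 L1-HIT; vc=[]
#5 0x3c→b7/s3 L1-HIT; vc=[]
#6 0x3e→b7/s3 L1-HIT; vc=[]
#7 0xd4→b26/s2 L1-HIT; vc=[]
#8 0xd5→b26/s2 L1-HIT; vc=[]
#9 0xfa→b31/s3 MISS; vc=[7]
#10 0xd3→b26/s2 L1-HIT; vc=[7]
#11 0xf8→b31/s3 L1-HIT; vc=[7]
#12 0xf9→b31/s3 L1-HIT; vc=[7]
#13 0x38→b7/s3 VC-HIT; vc=[31]
#14 0xd0→b26/s2 L1-HIT; vc=[31]
#15 0x30→b6/s2 MISS; vc=[31,26]
#16 0x50→b10/s2 MISS; vc=[31,26,6]
#17 0x37→b6/s2 VC-HIT; vc=[31,26,10]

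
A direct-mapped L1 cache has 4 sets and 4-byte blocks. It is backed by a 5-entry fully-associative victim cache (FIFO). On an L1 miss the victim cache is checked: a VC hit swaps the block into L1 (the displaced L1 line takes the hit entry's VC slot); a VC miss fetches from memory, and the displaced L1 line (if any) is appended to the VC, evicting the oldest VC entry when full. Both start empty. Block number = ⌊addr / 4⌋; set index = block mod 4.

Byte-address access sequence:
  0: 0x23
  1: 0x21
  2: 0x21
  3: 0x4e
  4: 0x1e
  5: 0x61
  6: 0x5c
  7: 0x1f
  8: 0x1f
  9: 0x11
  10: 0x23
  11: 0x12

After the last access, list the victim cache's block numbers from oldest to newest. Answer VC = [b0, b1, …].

VC = [19, 8, 23, 24]

#0 0x23→b8/s0 MISS; vc=[]
#1 0x21→b8/s0 L1-HIT; vc=[]
#2 0x21→b8/s0 L1-HIT; vc=[]
#3 0x4e→b19/s3 MISS; vc=[]
#4 0x1e→b7/s3 MISS; vc=[19]
#5 0x61→b24/s0 MISS; vc=[19,8]
#6 0x5c→b23/s3 MISS; vc=[19,8,7]
#7 0x1f→b7/s3 VC-HIT; vc=[19,8,23]
#8 0x1f→b7/s3 L1-HIT; vc=[19,8,23]
#9 0x11→b4/s0 MISS; vc=[19,8,23,24]
#10 0x23→b8/s0 VC-HIT; vc=[19,4,23,24]
#11 0x12→b4/s0 VC-HIT; vc=[19,8,23,24]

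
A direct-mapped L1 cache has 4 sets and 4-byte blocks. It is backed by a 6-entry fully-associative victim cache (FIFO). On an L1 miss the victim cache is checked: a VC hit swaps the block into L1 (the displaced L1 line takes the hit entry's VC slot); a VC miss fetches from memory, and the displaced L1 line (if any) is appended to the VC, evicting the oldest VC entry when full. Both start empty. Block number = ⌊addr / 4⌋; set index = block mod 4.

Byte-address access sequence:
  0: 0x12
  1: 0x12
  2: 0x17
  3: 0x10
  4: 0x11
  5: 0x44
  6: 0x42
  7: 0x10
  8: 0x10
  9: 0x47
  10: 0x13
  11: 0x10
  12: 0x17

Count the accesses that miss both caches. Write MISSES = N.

#0 0x12→b4/s0 MISS; vc=[]
#1 0x12→b4/s0 L1-HIT; vc=[]
#2 0x17→b5/s1 MISS; vc=[]
#3 0x10→b4/s0 L1-HIT; vc=[]
#4 0x11→b4/s0 L1-HIT; vc=[]
#5 0x44→b17/s1 MISS; vc=[5]
#6 0x42→b16/s0 MISS; vc=[5,4]
#7 0x10→b4/s0 VC-HIT; vc=[5,16]
#8 0x10→b4/s0 L1-HIT; vc=[5,16]
#9 0x47→b17/s1 L1-HIT; vc=[5,16]
#10 0x13→b4/s0 L1-HIT; vc=[5,16]
#11 0x10→b4/s0 L1-HIT; vc=[5,16]
#12 0x17→b5/s1 VC-HIT; vc=[17,16]

MISSES = 4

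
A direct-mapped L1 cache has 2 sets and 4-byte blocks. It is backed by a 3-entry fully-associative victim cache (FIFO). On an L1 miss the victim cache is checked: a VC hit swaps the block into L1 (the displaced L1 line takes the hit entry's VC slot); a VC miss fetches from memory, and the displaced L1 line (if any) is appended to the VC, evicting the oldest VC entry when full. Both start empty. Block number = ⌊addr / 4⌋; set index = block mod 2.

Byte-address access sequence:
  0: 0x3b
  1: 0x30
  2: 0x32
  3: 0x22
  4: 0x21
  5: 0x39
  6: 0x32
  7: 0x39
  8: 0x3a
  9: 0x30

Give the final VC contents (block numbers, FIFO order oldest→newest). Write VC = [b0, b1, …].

VC = [8, 14]

  [0] addr=0x3b blk=14 s=0: MISS | VC []
  [1] addr=0x30 blk=12 s=0: MISS | VC [14]
  [2] addr=0x32 blk=12 s=0: L1-HIT | VC [14]
  [3] addr=0x22 blk=8 s=0: MISS | VC [14, 12]
  [4] addr=0x21 blk=8 s=0: L1-HIT | VC [14, 12]
  [5] addr=0x39 blk=14 s=0: VC-HIT | VC [8, 12]
  [6] addr=0x32 blk=12 s=0: VC-HIT | VC [8, 14]
  [7] addr=0x39 blk=14 s=0: VC-HIT | VC [8, 12]
  [8] addr=0x3a blk=14 s=0: L1-HIT | VC [8, 12]
  [9] addr=0x30 blk=12 s=0: VC-HIT | VC [8, 14]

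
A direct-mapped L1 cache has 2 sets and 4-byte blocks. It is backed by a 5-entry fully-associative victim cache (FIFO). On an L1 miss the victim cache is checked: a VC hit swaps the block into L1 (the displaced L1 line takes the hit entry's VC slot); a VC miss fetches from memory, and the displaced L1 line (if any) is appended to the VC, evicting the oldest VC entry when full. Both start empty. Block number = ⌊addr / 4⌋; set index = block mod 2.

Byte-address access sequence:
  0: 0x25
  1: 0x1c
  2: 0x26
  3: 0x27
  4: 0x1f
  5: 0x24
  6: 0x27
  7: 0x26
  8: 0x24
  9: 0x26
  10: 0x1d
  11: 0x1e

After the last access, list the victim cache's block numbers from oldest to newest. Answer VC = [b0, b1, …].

VC = [9]

0: 0x25 (blk 9, set 1) → MISS  vc=[]
1: 0x1c (blk 7, set 1) → MISS  vc=[9]
2: 0x26 (blk 9, set 1) → VC-HIT  vc=[7]
3: 0x27 (blk 9, set 1) → L1-HIT  vc=[7]
4: 0x1f (blk 7, set 1) → VC-HIT  vc=[9]
5: 0x24 (blk 9, set 1) → VC-HIT  vc=[7]
6: 0x27 (blk 9, set 1) → L1-HIT  vc=[7]
7: 0x26 (blk 9, set 1) → L1-HIT  vc=[7]
8: 0x24 (blk 9, set 1) → L1-HIT  vc=[7]
9: 0x26 (blk 9, set 1) → L1-HIT  vc=[7]
10: 0x1d (blk 7, set 1) → VC-HIT  vc=[9]
11: 0x1e (blk 7, set 1) → L1-HIT  vc=[9]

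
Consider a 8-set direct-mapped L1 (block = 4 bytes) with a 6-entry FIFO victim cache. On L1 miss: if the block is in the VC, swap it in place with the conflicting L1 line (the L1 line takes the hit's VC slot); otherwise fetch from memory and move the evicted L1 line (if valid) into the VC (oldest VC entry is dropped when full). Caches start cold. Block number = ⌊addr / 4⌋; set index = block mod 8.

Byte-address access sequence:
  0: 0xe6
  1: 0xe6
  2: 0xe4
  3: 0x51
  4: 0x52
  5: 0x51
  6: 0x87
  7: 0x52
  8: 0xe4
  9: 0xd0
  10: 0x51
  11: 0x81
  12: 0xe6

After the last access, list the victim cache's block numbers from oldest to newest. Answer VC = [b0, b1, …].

0: 0xe6 (blk 57, set 1) → MISS  vc=[]
1: 0xe6 (blk 57, set 1) → L1-HIT  vc=[]
2: 0xe4 (blk 57, set 1) → L1-HIT  vc=[]
3: 0x51 (blk 20, set 4) → MISS  vc=[]
4: 0x52 (blk 20, set 4) → L1-HIT  vc=[]
5: 0x51 (blk 20, set 4) → L1-HIT  vc=[]
6: 0x87 (blk 33, set 1) → MISS  vc=[57]
7: 0x52 (blk 20, set 4) → L1-HIT  vc=[57]
8: 0xe4 (blk 57, set 1) → VC-HIT  vc=[33]
9: 0xd0 (blk 52, set 4) → MISS  vc=[33, 20]
10: 0x51 (blk 20, set 4) → VC-HIT  vc=[33, 52]
11: 0x81 (blk 32, set 0) → MISS  vc=[33, 52]
12: 0xe6 (blk 57, set 1) → L1-HIT  vc=[33, 52]

VC = [33, 52]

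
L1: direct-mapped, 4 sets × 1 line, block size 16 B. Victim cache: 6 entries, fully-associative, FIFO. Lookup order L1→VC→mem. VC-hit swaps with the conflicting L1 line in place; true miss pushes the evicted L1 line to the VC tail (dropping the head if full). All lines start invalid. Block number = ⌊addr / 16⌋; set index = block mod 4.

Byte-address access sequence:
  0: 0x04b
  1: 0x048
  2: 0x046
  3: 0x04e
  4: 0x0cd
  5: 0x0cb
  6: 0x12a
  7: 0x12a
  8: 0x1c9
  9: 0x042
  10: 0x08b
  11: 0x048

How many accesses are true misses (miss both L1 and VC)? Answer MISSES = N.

MISSES = 5

#0 0x4b→b4/s0 MISS; vc=[]
#1 0x48→b4/s0 L1-HIT; vc=[]
#2 0x46→b4/s0 L1-HIT; vc=[]
#3 0x4e→b4/s0 L1-HIT; vc=[]
#4 0xcd→b12/s0 MISS; vc=[4]
#5 0xcb→b12/s0 L1-HIT; vc=[4]
#6 0x12a→b18/s2 MISS; vc=[4]
#7 0x12a→b18/s2 L1-HIT; vc=[4]
#8 0x1c9→b28/s0 MISS; vc=[4,12]
#9 0x42→b4/s0 VC-HIT; vc=[28,12]
#10 0x8b→b8/s0 MISS; vc=[28,12,4]
#11 0x48→b4/s0 VC-HIT; vc=[28,12,8]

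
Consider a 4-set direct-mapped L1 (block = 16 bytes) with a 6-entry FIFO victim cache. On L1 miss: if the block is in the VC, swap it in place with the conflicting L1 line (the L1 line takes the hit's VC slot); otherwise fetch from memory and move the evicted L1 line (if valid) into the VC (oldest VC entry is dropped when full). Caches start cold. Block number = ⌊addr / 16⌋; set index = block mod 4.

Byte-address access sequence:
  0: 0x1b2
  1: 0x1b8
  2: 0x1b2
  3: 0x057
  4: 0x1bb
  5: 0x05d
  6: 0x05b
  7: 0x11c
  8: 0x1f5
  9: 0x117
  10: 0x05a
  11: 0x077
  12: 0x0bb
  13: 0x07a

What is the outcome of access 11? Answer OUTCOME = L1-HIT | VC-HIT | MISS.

OUTCOME = MISS

  [0] addr=0x1b2 blk=27 s=3: MISS | VC []
  [1] addr=0x1b8 blk=27 s=3: L1-HIT | VC []
  [2] addr=0x1b2 blk=27 s=3: L1-HIT | VC []
  [3] addr=0x57 blk=5 s=1: MISS | VC []
  [4] addr=0x1bb blk=27 s=3: L1-HIT | VC []
  [5] addr=0x5d blk=5 s=1: L1-HIT | VC []
  [6] addr=0x5b blk=5 s=1: L1-HIT | VC []
  [7] addr=0x11c blk=17 s=1: MISS | VC [5]
  [8] addr=0x1f5 blk=31 s=3: MISS | VC [5, 27]
  [9] addr=0x117 blk=17 s=1: L1-HIT | VC [5, 27]
  [10] addr=0x5a blk=5 s=1: VC-HIT | VC [17, 27]
  [11] addr=0x77 blk=7 s=3: MISS | VC [17, 27, 31]
  [12] addr=0xbb blk=11 s=3: MISS | VC [17, 27, 31, 7]
  [13] addr=0x7a blk=7 s=3: VC-HIT | VC [17, 27, 31, 11]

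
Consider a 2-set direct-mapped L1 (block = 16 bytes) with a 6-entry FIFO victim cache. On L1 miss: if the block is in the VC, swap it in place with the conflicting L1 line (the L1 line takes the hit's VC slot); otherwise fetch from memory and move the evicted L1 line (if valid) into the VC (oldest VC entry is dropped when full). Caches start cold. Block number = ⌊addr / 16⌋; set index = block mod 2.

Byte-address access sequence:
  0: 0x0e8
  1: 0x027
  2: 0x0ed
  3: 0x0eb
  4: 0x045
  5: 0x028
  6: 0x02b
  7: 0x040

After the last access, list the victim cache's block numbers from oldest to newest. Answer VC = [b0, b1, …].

VC = [2, 14]

#0 0xe8→b14/s0 MISS; vc=[]
#1 0x27→b2/s0 MISS; vc=[14]
#2 0xed→b14/s0 VC-HIT; vc=[2]
#3 0xeb→b14/s0 L1-HIT; vc=[2]
#4 0x45→b4/s0 MISS; vc=[2,14]
#5 0x28→b2/s0 VC-HIT; vc=[4,14]
#6 0x2b→b2/s0 L1-HIT; vc=[4,14]
#7 0x40→b4/s0 VC-HIT; vc=[2,14]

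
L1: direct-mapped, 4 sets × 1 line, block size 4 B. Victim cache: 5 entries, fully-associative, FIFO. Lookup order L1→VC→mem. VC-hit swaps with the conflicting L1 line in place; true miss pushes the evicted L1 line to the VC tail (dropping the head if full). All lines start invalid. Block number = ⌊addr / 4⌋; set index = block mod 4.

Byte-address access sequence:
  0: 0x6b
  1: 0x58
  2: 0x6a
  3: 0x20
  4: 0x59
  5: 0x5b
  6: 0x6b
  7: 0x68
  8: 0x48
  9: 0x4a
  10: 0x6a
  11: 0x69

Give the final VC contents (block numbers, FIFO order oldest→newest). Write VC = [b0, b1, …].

VC = [22, 18]

0: 0x6b (blk 26, set 2) → MISS  vc=[]
1: 0x58 (blk 22, set 2) → MISS  vc=[26]
2: 0x6a (blk 26, set 2) → VC-HIT  vc=[22]
3: 0x20 (blk 8, set 0) → MISS  vc=[22]
4: 0x59 (blk 22, set 2) → VC-HIT  vc=[26]
5: 0x5b (blk 22, set 2) → L1-HIT  vc=[26]
6: 0x6b (blk 26, set 2) → VC-HIT  vc=[22]
7: 0x68 (blk 26, set 2) → L1-HIT  vc=[22]
8: 0x48 (blk 18, set 2) → MISS  vc=[22, 26]
9: 0x4a (blk 18, set 2) → L1-HIT  vc=[22, 26]
10: 0x6a (blk 26, set 2) → VC-HIT  vc=[22, 18]
11: 0x69 (blk 26, set 2) → L1-HIT  vc=[22, 18]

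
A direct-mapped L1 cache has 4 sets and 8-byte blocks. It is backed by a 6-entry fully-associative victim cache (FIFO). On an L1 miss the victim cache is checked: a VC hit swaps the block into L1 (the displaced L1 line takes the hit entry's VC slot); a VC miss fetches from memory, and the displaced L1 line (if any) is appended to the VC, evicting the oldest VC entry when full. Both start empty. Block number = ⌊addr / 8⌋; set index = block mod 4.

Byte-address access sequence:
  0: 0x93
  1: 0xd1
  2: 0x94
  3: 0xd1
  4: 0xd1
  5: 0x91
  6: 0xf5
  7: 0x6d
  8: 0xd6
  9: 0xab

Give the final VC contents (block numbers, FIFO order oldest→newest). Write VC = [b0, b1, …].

#0 0x93→b18/s2 MISS; vc=[]
#1 0xd1→b26/s2 MISS; vc=[18]
#2 0x94→b18/s2 VC-HIT; vc=[26]
#3 0xd1→b26/s2 VC-HIT; vc=[18]
#4 0xd1→b26/s2 L1-HIT; vc=[18]
#5 0x91→b18/s2 VC-HIT; vc=[26]
#6 0xf5→b30/s2 MISS; vc=[26,18]
#7 0x6d→b13/s1 MISS; vc=[26,18]
#8 0xd6→b26/s2 VC-HIT; vc=[30,18]
#9 0xab→b21/s1 MISS; vc=[30,18,13]

VC = [30, 18, 13]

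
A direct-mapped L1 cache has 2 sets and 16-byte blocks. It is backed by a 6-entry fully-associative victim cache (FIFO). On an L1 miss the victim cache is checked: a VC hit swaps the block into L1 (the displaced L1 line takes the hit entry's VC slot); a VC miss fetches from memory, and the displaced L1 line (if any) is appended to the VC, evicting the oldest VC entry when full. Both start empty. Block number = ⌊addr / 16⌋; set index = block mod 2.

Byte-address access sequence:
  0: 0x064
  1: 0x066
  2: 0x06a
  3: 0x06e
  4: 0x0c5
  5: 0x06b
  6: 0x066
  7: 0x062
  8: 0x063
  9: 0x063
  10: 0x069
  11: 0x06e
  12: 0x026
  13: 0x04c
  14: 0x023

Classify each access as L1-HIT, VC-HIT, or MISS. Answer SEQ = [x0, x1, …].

SEQ = [MISS, L1-HIT, L1-HIT, L1-HIT, MISS, VC-HIT, L1-HIT, L1-HIT, L1-HIT, L1-HIT, L1-HIT, L1-HIT, MISS, MISS, VC-HIT]

0: 0x64 (blk 6, set 0) → MISS  vc=[]
1: 0x66 (blk 6, set 0) → L1-HIT  vc=[]
2: 0x6a (blk 6, set 0) → L1-HIT  vc=[]
3: 0x6e (blk 6, set 0) → L1-HIT  vc=[]
4: 0xc5 (blk 12, set 0) → MISS  vc=[6]
5: 0x6b (blk 6, set 0) → VC-HIT  vc=[12]
6: 0x66 (blk 6, set 0) → L1-HIT  vc=[12]
7: 0x62 (blk 6, set 0) → L1-HIT  vc=[12]
8: 0x63 (blk 6, set 0) → L1-HIT  vc=[12]
9: 0x63 (blk 6, set 0) → L1-HIT  vc=[12]
10: 0x69 (blk 6, set 0) → L1-HIT  vc=[12]
11: 0x6e (blk 6, set 0) → L1-HIT  vc=[12]
12: 0x26 (blk 2, set 0) → MISS  vc=[12, 6]
13: 0x4c (blk 4, set 0) → MISS  vc=[12, 6, 2]
14: 0x23 (blk 2, set 0) → VC-HIT  vc=[12, 6, 4]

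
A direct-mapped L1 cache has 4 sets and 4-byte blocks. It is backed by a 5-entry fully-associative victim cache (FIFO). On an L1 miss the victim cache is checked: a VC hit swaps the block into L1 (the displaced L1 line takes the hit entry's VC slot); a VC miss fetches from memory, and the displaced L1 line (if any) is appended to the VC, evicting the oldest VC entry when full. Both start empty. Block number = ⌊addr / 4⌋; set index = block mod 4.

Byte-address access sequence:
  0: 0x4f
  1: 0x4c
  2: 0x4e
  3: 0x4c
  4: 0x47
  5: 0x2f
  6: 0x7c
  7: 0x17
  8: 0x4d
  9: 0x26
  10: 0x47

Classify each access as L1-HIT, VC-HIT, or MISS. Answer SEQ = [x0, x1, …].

  [0] addr=0x4f blk=19 s=3: MISS | VC []
  [1] addr=0x4c blk=19 s=3: L1-HIT | VC []
  [2] addr=0x4e blk=19 s=3: L1-HIT | VC []
  [3] addr=0x4c blk=19 s=3: L1-HIT | VC []
  [4] addr=0x47 blk=17 s=1: MISS | VC []
  [5] addr=0x2f blk=11 s=3: MISS | VC [19]
  [6] addr=0x7c blk=31 s=3: MISS | VC [19, 11]
  [7] addr=0x17 blk=5 s=1: MISS | VC [19, 11, 17]
  [8] addr=0x4d blk=19 s=3: VC-HIT | VC [31, 11, 17]
  [9] addr=0x26 blk=9 s=1: MISS | VC [31, 11, 17, 5]
  [10] addr=0x47 blk=17 s=1: VC-HIT | VC [31, 11, 9, 5]

SEQ = [MISS, L1-HIT, L1-HIT, L1-HIT, MISS, MISS, MISS, MISS, VC-HIT, MISS, VC-HIT]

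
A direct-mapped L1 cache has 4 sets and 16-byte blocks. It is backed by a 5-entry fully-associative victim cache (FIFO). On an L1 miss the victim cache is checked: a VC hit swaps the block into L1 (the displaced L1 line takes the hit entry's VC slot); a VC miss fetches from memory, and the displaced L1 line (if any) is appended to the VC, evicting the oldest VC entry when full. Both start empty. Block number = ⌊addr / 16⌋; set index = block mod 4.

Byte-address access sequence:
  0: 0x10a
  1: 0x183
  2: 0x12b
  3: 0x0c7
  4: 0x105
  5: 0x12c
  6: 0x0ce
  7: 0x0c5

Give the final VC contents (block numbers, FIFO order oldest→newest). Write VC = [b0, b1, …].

  [0] addr=0x10a blk=16 s=0: MISS | VC []
  [1] addr=0x183 blk=24 s=0: MISS | VC [16]
  [2] addr=0x12b blk=18 s=2: MISS | VC [16]
  [3] addr=0xc7 blk=12 s=0: MISS | VC [16, 24]
  [4] addr=0x105 blk=16 s=0: VC-HIT | VC [12, 24]
  [5] addr=0x12c blk=18 s=2: L1-HIT | VC [12, 24]
  [6] addr=0xce blk=12 s=0: VC-HIT | VC [16, 24]
  [7] addr=0xc5 blk=12 s=0: L1-HIT | VC [16, 24]

VC = [16, 24]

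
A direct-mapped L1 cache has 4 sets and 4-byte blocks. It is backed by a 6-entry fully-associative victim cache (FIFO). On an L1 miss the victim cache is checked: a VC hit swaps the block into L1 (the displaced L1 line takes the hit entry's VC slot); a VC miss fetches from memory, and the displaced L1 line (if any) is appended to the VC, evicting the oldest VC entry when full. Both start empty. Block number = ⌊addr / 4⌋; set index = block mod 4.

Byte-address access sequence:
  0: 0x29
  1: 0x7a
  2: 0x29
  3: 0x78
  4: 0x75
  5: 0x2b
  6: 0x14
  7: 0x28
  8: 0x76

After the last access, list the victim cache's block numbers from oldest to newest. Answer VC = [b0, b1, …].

#0 0x29→b10/s2 MISS; vc=[]
#1 0x7a→b30/s2 MISS; vc=[10]
#2 0x29→b10/s2 VC-HIT; vc=[30]
#3 0x78→b30/s2 VC-HIT; vc=[10]
#4 0x75→b29/s1 MISS; vc=[10]
#5 0x2b→b10/s2 VC-HIT; vc=[30]
#6 0x14→b5/s1 MISS; vc=[30,29]
#7 0x28→b10/s2 L1-HIT; vc=[30,29]
#8 0x76→b29/s1 VC-HIT; vc=[30,5]

VC = [30, 5]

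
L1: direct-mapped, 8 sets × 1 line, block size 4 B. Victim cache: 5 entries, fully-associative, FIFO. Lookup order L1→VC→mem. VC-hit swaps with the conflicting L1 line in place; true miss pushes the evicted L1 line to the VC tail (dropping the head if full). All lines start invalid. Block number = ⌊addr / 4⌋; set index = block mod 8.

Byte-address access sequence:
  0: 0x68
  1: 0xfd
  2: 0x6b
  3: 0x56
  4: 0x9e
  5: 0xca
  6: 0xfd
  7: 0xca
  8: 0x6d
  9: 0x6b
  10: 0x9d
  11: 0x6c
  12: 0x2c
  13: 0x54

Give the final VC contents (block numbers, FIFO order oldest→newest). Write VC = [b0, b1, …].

VC = [63, 50, 27]

#0 0x68→b26/s2 MISS; vc=[]
#1 0xfd→b63/s7 MISS; vc=[]
#2 0x6b→b26/s2 L1-HIT; vc=[]
#3 0x56→b21/s5 MISS; vc=[]
#4 0x9e→b39/s7 MISS; vc=[63]
#5 0xca→b50/s2 MISS; vc=[63,26]
#6 0xfd→b63/s7 VC-HIT; vc=[39,26]
#7 0xca→b50/s2 L1-HIT; vc=[39,26]
#8 0x6d→b27/s3 MISS; vc=[39,26]
#9 0x6b→b26/s2 VC-HIT; vc=[39,50]
#10 0x9d→b39/s7 VC-HIT; vc=[63,50]
#11 0x6c→b27/s3 L1-HIT; vc=[63,50]
#12 0x2c→b11/s3 MISS; vc=[63,50,27]
#13 0x54→b21/s5 L1-HIT; vc=[63,50,27]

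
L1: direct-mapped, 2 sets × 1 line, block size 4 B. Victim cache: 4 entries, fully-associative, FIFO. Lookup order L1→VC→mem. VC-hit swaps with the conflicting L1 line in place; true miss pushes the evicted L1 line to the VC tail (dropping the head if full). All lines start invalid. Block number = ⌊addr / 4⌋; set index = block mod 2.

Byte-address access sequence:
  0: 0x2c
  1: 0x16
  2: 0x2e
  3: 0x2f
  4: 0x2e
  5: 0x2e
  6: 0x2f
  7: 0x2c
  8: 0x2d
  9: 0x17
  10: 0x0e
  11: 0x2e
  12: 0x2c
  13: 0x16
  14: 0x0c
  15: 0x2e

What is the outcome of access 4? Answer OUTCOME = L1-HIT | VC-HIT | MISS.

OUTCOME = L1-HIT

0: 0x2c (blk 11, set 1) → MISS  vc=[]
1: 0x16 (blk 5, set 1) → MISS  vc=[11]
2: 0x2e (blk 11, set 1) → VC-HIT  vc=[5]
3: 0x2f (blk 11, set 1) → L1-HIT  vc=[5]
4: 0x2e (blk 11, set 1) → L1-HIT  vc=[5]
5: 0x2e (blk 11, set 1) → L1-HIT  vc=[5]
6: 0x2f (blk 11, set 1) → L1-HIT  vc=[5]
7: 0x2c (blk 11, set 1) → L1-HIT  vc=[5]
8: 0x2d (blk 11, set 1) → L1-HIT  vc=[5]
9: 0x17 (blk 5, set 1) → VC-HIT  vc=[11]
10: 0xe (blk 3, set 1) → MISS  vc=[11, 5]
11: 0x2e (blk 11, set 1) → VC-HIT  vc=[3, 5]
12: 0x2c (blk 11, set 1) → L1-HIT  vc=[3, 5]
13: 0x16 (blk 5, set 1) → VC-HIT  vc=[3, 11]
14: 0xc (blk 3, set 1) → VC-HIT  vc=[5, 11]
15: 0x2e (blk 11, set 1) → VC-HIT  vc=[5, 3]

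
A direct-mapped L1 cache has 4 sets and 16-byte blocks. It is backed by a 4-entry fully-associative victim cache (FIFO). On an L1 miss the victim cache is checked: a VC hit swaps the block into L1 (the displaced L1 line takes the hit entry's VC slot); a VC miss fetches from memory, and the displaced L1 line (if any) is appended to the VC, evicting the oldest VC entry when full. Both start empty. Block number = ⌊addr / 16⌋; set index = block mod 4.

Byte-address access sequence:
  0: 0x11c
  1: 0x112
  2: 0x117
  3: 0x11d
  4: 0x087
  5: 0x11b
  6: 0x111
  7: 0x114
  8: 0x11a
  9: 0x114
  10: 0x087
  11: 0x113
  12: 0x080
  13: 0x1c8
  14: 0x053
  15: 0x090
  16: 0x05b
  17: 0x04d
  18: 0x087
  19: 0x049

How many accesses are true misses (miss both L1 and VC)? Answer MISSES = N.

0: 0x11c (blk 17, set 1) → MISS  vc=[]
1: 0x112 (blk 17, set 1) → L1-HIT  vc=[]
2: 0x117 (blk 17, set 1) → L1-HIT  vc=[]
3: 0x11d (blk 17, set 1) → L1-HIT  vc=[]
4: 0x87 (blk 8, set 0) → MISS  vc=[]
5: 0x11b (blk 17, set 1) → L1-HIT  vc=[]
6: 0x111 (blk 17, set 1) → L1-HIT  vc=[]
7: 0x114 (blk 17, set 1) → L1-HIT  vc=[]
8: 0x11a (blk 17, set 1) → L1-HIT  vc=[]
9: 0x114 (blk 17, set 1) → L1-HIT  vc=[]
10: 0x87 (blk 8, set 0) → L1-HIT  vc=[]
11: 0x113 (blk 17, set 1) → L1-HIT  vc=[]
12: 0x80 (blk 8, set 0) → L1-HIT  vc=[]
13: 0x1c8 (blk 28, set 0) → MISS  vc=[8]
14: 0x53 (blk 5, set 1) → MISS  vc=[8, 17]
15: 0x90 (blk 9, set 1) → MISS  vc=[8, 17, 5]
16: 0x5b (blk 5, set 1) → VC-HIT  vc=[8, 17, 9]
17: 0x4d (blk 4, set 0) → MISS  vc=[8, 17, 9, 28]
18: 0x87 (blk 8, set 0) → VC-HIT  vc=[4, 17, 9, 28]
19: 0x49 (blk 4, set 0) → VC-HIT  vc=[8, 17, 9, 28]

MISSES = 6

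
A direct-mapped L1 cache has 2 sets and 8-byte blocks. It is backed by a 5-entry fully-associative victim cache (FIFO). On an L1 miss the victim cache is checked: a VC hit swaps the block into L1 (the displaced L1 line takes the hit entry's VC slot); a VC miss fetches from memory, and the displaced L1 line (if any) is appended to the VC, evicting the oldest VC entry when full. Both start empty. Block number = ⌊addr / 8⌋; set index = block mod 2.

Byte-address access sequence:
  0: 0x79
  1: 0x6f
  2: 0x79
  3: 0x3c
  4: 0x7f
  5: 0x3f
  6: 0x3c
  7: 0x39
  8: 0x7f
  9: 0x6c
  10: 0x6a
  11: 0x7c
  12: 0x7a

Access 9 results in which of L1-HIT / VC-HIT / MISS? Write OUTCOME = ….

OUTCOME = VC-HIT

0: 0x79 (blk 15, set 1) → MISS  vc=[]
1: 0x6f (blk 13, set 1) → MISS  vc=[15]
2: 0x79 (blk 15, set 1) → VC-HIT  vc=[13]
3: 0x3c (blk 7, set 1) → MISS  vc=[13, 15]
4: 0x7f (blk 15, set 1) → VC-HIT  vc=[13, 7]
5: 0x3f (blk 7, set 1) → VC-HIT  vc=[13, 15]
6: 0x3c (blk 7, set 1) → L1-HIT  vc=[13, 15]
7: 0x39 (blk 7, set 1) → L1-HIT  vc=[13, 15]
8: 0x7f (blk 15, set 1) → VC-HIT  vc=[13, 7]
9: 0x6c (blk 13, set 1) → VC-HIT  vc=[15, 7]
10: 0x6a (blk 13, set 1) → L1-HIT  vc=[15, 7]
11: 0x7c (blk 15, set 1) → VC-HIT  vc=[13, 7]
12: 0x7a (blk 15, set 1) → L1-HIT  vc=[13, 7]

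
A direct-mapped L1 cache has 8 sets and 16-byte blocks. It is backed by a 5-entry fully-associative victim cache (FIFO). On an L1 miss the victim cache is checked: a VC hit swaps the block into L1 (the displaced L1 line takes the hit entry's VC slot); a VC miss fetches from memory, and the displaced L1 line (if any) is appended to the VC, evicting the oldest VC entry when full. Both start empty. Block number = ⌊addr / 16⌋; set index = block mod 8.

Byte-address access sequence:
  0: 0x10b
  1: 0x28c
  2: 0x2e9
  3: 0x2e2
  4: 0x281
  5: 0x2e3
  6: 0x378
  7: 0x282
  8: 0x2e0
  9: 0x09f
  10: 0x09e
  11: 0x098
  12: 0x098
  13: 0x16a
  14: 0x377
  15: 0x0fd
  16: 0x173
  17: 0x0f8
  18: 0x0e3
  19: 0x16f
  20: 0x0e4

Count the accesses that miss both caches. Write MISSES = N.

MISSES = 9

0: 0x10b (blk 16, set 0) → MISS  vc=[]
1: 0x28c (blk 40, set 0) → MISS  vc=[16]
2: 0x2e9 (blk 46, set 6) → MISS  vc=[16]
3: 0x2e2 (blk 46, set 6) → L1-HIT  vc=[16]
4: 0x281 (blk 40, set 0) → L1-HIT  vc=[16]
5: 0x2e3 (blk 46, set 6) → L1-HIT  vc=[16]
6: 0x378 (blk 55, set 7) → MISS  vc=[16]
7: 0x282 (blk 40, set 0) → L1-HIT  vc=[16]
8: 0x2e0 (blk 46, set 6) → L1-HIT  vc=[16]
9: 0x9f (blk 9, set 1) → MISS  vc=[16]
10: 0x9e (blk 9, set 1) → L1-HIT  vc=[16]
11: 0x98 (blk 9, set 1) → L1-HIT  vc=[16]
12: 0x98 (blk 9, set 1) → L1-HIT  vc=[16]
13: 0x16a (blk 22, set 6) → MISS  vc=[16, 46]
14: 0x377 (blk 55, set 7) → L1-HIT  vc=[16, 46]
15: 0xfd (blk 15, set 7) → MISS  vc=[16, 46, 55]
16: 0x173 (blk 23, set 7) → MISS  vc=[16, 46, 55, 15]
17: 0xf8 (blk 15, set 7) → VC-HIT  vc=[16, 46, 55, 23]
18: 0xe3 (blk 14, set 6) → MISS  vc=[16, 46, 55, 23, 22]
19: 0x16f (blk 22, set 6) → VC-HIT  vc=[16, 46, 55, 23, 14]
20: 0xe4 (blk 14, set 6) → VC-HIT  vc=[16, 46, 55, 23, 22]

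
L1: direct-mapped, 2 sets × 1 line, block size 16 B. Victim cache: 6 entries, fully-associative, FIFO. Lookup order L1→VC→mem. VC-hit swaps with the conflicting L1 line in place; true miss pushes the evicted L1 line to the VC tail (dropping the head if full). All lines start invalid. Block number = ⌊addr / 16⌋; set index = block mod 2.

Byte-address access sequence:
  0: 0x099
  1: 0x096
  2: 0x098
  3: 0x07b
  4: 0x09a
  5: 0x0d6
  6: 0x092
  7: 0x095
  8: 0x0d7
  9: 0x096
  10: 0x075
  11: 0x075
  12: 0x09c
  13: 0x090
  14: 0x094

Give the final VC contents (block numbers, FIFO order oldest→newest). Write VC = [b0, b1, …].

VC = [7, 13]

  [0] addr=0x99 blk=9 s=1: MISS | VC []
  [1] addr=0x96 blk=9 s=1: L1-HIT | VC []
  [2] addr=0x98 blk=9 s=1: L1-HIT | VC []
  [3] addr=0x7b blk=7 s=1: MISS | VC [9]
  [4] addr=0x9a blk=9 s=1: VC-HIT | VC [7]
  [5] addr=0xd6 blk=13 s=1: MISS | VC [7, 9]
  [6] addr=0x92 blk=9 s=1: VC-HIT | VC [7, 13]
  [7] addr=0x95 blk=9 s=1: L1-HIT | VC [7, 13]
  [8] addr=0xd7 blk=13 s=1: VC-HIT | VC [7, 9]
  [9] addr=0x96 blk=9 s=1: VC-HIT | VC [7, 13]
  [10] addr=0x75 blk=7 s=1: VC-HIT | VC [9, 13]
  [11] addr=0x75 blk=7 s=1: L1-HIT | VC [9, 13]
  [12] addr=0x9c blk=9 s=1: VC-HIT | VC [7, 13]
  [13] addr=0x90 blk=9 s=1: L1-HIT | VC [7, 13]
  [14] addr=0x94 blk=9 s=1: L1-HIT | VC [7, 13]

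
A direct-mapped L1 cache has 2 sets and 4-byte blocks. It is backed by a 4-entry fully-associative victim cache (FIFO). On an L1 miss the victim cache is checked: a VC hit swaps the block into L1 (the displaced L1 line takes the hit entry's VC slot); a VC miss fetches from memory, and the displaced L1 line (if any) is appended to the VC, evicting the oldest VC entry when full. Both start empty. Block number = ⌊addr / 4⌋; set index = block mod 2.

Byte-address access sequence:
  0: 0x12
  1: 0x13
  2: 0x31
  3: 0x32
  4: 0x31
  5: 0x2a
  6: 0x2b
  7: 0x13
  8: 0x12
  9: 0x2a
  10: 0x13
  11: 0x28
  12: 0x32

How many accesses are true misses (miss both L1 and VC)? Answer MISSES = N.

#0 0x12→b4/s0 MISS; vc=[]
#1 0x13→b4/s0 L1-HIT; vc=[]
#2 0x31→b12/s0 MISS; vc=[4]
#3 0x32→b12/s0 L1-HIT; vc=[4]
#4 0x31→b12/s0 L1-HIT; vc=[4]
#5 0x2a→b10/s0 MISS; vc=[4,12]
#6 0x2b→b10/s0 L1-HIT; vc=[4,12]
#7 0x13→b4/s0 VC-HIT; vc=[10,12]
#8 0x12→b4/s0 L1-HIT; vc=[10,12]
#9 0x2a→b10/s0 VC-HIT; vc=[4,12]
#10 0x13→b4/s0 VC-HIT; vc=[10,12]
#11 0x28→b10/s0 VC-HIT; vc=[4,12]
#12 0x32→b12/s0 VC-HIT; vc=[4,10]

MISSES = 3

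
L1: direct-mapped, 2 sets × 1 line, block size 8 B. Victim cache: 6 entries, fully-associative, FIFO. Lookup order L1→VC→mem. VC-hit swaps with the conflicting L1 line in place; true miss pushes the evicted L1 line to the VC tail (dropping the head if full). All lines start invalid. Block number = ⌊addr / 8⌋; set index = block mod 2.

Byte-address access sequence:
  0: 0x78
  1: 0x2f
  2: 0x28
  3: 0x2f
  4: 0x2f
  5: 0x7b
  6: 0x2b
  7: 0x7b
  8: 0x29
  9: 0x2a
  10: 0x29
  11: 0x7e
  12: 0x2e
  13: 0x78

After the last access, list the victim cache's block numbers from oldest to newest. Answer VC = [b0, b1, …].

  [0] addr=0x78 blk=15 s=1: MISS | VC []
  [1] addr=0x2f blk=5 s=1: MISS | VC [15]
  [2] addr=0x28 blk=5 s=1: L1-HIT | VC [15]
  [3] addr=0x2f blk=5 s=1: L1-HIT | VC [15]
  [4] addr=0x2f blk=5 s=1: L1-HIT | VC [15]
  [5] addr=0x7b blk=15 s=1: VC-HIT | VC [5]
  [6] addr=0x2b blk=5 s=1: VC-HIT | VC [15]
  [7] addr=0x7b blk=15 s=1: VC-HIT | VC [5]
  [8] addr=0x29 blk=5 s=1: VC-HIT | VC [15]
  [9] addr=0x2a blk=5 s=1: L1-HIT | VC [15]
  [10] addr=0x29 blk=5 s=1: L1-HIT | VC [15]
  [11] addr=0x7e blk=15 s=1: VC-HIT | VC [5]
  [12] addr=0x2e blk=5 s=1: VC-HIT | VC [15]
  [13] addr=0x78 blk=15 s=1: VC-HIT | VC [5]

VC = [5]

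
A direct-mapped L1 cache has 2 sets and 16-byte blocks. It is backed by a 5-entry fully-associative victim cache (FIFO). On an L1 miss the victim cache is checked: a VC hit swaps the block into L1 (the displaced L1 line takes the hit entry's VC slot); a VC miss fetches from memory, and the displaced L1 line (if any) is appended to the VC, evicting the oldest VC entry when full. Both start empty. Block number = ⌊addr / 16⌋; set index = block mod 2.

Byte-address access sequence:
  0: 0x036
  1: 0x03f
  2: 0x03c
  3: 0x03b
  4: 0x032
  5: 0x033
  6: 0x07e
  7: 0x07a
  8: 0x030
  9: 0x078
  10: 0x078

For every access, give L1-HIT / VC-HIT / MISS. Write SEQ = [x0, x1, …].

SEQ = [MISS, L1-HIT, L1-HIT, L1-HIT, L1-HIT, L1-HIT, MISS, L1-HIT, VC-HIT, VC-HIT, L1-HIT]

0: 0x36 (blk 3, set 1) → MISS  vc=[]
1: 0x3f (blk 3, set 1) → L1-HIT  vc=[]
2: 0x3c (blk 3, set 1) → L1-HIT  vc=[]
3: 0x3b (blk 3, set 1) → L1-HIT  vc=[]
4: 0x32 (blk 3, set 1) → L1-HIT  vc=[]
5: 0x33 (blk 3, set 1) → L1-HIT  vc=[]
6: 0x7e (blk 7, set 1) → MISS  vc=[3]
7: 0x7a (blk 7, set 1) → L1-HIT  vc=[3]
8: 0x30 (blk 3, set 1) → VC-HIT  vc=[7]
9: 0x78 (blk 7, set 1) → VC-HIT  vc=[3]
10: 0x78 (blk 7, set 1) → L1-HIT  vc=[3]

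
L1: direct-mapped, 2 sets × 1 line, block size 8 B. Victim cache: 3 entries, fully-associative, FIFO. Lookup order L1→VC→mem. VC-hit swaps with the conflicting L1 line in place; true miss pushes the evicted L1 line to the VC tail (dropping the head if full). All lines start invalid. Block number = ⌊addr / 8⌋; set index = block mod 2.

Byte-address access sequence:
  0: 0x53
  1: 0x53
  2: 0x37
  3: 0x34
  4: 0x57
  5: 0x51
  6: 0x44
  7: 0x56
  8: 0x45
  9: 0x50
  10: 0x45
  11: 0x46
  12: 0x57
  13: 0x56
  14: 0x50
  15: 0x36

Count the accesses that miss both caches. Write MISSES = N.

MISSES = 3

  [0] addr=0x53 blk=10 s=0: MISS | VC []
  [1] addr=0x53 blk=10 s=0: L1-HIT | VC []
  [2] addr=0x37 blk=6 s=0: MISS | VC [10]
  [3] addr=0x34 blk=6 s=0: L1-HIT | VC [10]
  [4] addr=0x57 blk=10 s=0: VC-HIT | VC [6]
  [5] addr=0x51 blk=10 s=0: L1-HIT | VC [6]
  [6] addr=0x44 blk=8 s=0: MISS | VC [6, 10]
  [7] addr=0x56 blk=10 s=0: VC-HIT | VC [6, 8]
  [8] addr=0x45 blk=8 s=0: VC-HIT | VC [6, 10]
  [9] addr=0x50 blk=10 s=0: VC-HIT | VC [6, 8]
  [10] addr=0x45 blk=8 s=0: VC-HIT | VC [6, 10]
  [11] addr=0x46 blk=8 s=0: L1-HIT | VC [6, 10]
  [12] addr=0x57 blk=10 s=0: VC-HIT | VC [6, 8]
  [13] addr=0x56 blk=10 s=0: L1-HIT | VC [6, 8]
  [14] addr=0x50 blk=10 s=0: L1-HIT | VC [6, 8]
  [15] addr=0x36 blk=6 s=0: VC-HIT | VC [10, 8]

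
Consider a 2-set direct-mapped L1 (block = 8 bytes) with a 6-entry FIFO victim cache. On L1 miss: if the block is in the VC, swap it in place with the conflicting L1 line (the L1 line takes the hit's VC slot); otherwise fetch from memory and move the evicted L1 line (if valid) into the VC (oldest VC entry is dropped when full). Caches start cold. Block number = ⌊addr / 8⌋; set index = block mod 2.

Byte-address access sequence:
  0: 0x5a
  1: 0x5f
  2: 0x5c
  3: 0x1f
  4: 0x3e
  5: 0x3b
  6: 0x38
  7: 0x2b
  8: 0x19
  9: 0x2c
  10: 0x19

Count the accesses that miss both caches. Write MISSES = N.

MISSES = 4

  [0] addr=0x5a blk=11 s=1: MISS | VC []
  [1] addr=0x5f blk=11 s=1: L1-HIT | VC []
  [2] addr=0x5c blk=11 s=1: L1-HIT | VC []
  [3] addr=0x1f blk=3 s=1: MISS | VC [11]
  [4] addr=0x3e blk=7 s=1: MISS | VC [11, 3]
  [5] addr=0x3b blk=7 s=1: L1-HIT | VC [11, 3]
  [6] addr=0x38 blk=7 s=1: L1-HIT | VC [11, 3]
  [7] addr=0x2b blk=5 s=1: MISS | VC [11, 3, 7]
  [8] addr=0x19 blk=3 s=1: VC-HIT | VC [11, 5, 7]
  [9] addr=0x2c blk=5 s=1: VC-HIT | VC [11, 3, 7]
  [10] addr=0x19 blk=3 s=1: VC-HIT | VC [11, 5, 7]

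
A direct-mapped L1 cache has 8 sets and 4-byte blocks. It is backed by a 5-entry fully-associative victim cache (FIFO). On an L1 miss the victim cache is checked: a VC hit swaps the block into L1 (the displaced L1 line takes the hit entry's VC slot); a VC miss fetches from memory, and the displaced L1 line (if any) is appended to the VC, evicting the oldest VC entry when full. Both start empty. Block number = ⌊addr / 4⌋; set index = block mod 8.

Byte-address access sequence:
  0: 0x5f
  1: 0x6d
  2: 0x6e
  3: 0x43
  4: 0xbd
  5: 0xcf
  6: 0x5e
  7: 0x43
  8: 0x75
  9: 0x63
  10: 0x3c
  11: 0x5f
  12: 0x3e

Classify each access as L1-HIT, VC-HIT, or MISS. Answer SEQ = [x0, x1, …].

SEQ = [MISS, MISS, L1-HIT, MISS, MISS, MISS, VC-HIT, L1-HIT, MISS, MISS, MISS, VC-HIT, VC-HIT]

0: 0x5f (blk 23, set 7) → MISS  vc=[]
1: 0x6d (blk 27, set 3) → MISS  vc=[]
2: 0x6e (blk 27, set 3) → L1-HIT  vc=[]
3: 0x43 (blk 16, set 0) → MISS  vc=[]
4: 0xbd (blk 47, set 7) → MISS  vc=[23]
5: 0xcf (blk 51, set 3) → MISS  vc=[23, 27]
6: 0x5e (blk 23, set 7) → VC-HIT  vc=[47, 27]
7: 0x43 (blk 16, set 0) → L1-HIT  vc=[47, 27]
8: 0x75 (blk 29, set 5) → MISS  vc=[47, 27]
9: 0x63 (blk 24, set 0) → MISS  vc=[47, 27, 16]
10: 0x3c (blk 15, set 7) → MISS  vc=[47, 27, 16, 23]
11: 0x5f (blk 23, set 7) → VC-HIT  vc=[47, 27, 16, 15]
12: 0x3e (blk 15, set 7) → VC-HIT  vc=[47, 27, 16, 23]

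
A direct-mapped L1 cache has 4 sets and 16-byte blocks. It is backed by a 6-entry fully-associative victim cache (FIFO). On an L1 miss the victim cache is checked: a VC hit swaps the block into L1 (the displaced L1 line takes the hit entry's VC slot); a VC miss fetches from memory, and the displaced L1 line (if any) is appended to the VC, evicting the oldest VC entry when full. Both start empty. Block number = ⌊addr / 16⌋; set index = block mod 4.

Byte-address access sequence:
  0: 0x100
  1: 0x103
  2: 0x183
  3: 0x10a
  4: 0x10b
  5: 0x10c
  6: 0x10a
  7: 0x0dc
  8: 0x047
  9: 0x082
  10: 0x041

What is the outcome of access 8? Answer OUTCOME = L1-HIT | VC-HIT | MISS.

OUTCOME = MISS

#0 0x100→b16/s0 MISS; vc=[]
#1 0x103→b16/s0 L1-HIT; vc=[]
#2 0x183→b24/s0 MISS; vc=[16]
#3 0x10a→b16/s0 VC-HIT; vc=[24]
#4 0x10b→b16/s0 L1-HIT; vc=[24]
#5 0x10c→b16/s0 L1-HIT; vc=[24]
#6 0x10a→b16/s0 L1-HIT; vc=[24]
#7 0xdc→b13/s1 MISS; vc=[24]
#8 0x47→b4/s0 MISS; vc=[24,16]
#9 0x82→b8/s0 MISS; vc=[24,16,4]
#10 0x41→b4/s0 VC-HIT; vc=[24,16,8]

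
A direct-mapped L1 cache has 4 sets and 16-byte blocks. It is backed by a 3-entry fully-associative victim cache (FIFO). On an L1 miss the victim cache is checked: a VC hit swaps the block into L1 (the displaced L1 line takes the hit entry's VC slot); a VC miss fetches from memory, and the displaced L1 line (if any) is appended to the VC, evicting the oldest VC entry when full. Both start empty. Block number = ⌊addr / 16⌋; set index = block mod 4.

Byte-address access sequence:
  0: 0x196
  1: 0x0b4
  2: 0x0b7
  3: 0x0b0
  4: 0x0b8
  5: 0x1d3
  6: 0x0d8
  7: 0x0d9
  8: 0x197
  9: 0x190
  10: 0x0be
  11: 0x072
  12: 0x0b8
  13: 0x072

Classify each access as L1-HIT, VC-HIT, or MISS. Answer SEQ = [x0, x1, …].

#0 0x196→b25/s1 MISS; vc=[]
#1 0xb4→b11/s3 MISS; vc=[]
#2 0xb7→b11/s3 L1-HIT; vc=[]
#3 0xb0→b11/s3 L1-HIT; vc=[]
#4 0xb8→b11/s3 L1-HIT; vc=[]
#5 0x1d3→b29/s1 MISS; vc=[25]
#6 0xd8→b13/s1 MISS; vc=[25,29]
#7 0xd9→b13/s1 L1-HIT; vc=[25,29]
#8 0x197→b25/s1 VC-HIT; vc=[13,29]
#9 0x190→b25/s1 L1-HIT; vc=[13,29]
#10 0xbe→b11/s3 L1-HIT; vc=[13,29]
#11 0x72→b7/s3 MISS; vc=[13,29,11]
#12 0xb8→b11/s3 VC-HIT; vc=[13,29,7]
#13 0x72→b7/s3 VC-HIT; vc=[13,29,11]

SEQ = [MISS, MISS, L1-HIT, L1-HIT, L1-HIT, MISS, MISS, L1-HIT, VC-HIT, L1-HIT, L1-HIT, MISS, VC-HIT, VC-HIT]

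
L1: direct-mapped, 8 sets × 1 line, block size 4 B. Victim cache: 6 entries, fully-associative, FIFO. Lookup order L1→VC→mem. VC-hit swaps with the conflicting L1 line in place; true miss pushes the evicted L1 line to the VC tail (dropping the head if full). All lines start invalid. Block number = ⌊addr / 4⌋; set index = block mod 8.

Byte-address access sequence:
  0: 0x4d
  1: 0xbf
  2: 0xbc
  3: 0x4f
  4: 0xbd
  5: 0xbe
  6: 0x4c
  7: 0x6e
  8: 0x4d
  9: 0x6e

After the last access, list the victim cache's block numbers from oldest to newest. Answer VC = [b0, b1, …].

0: 0x4d (blk 19, set 3) → MISS  vc=[]
1: 0xbf (blk 47, set 7) → MISS  vc=[]
2: 0xbc (blk 47, set 7) → L1-HIT  vc=[]
3: 0x4f (blk 19, set 3) → L1-HIT  vc=[]
4: 0xbd (blk 47, set 7) → L1-HIT  vc=[]
5: 0xbe (blk 47, set 7) → L1-HIT  vc=[]
6: 0x4c (blk 19, set 3) → L1-HIT  vc=[]
7: 0x6e (blk 27, set 3) → MISS  vc=[19]
8: 0x4d (blk 19, set 3) → VC-HIT  vc=[27]
9: 0x6e (blk 27, set 3) → VC-HIT  vc=[19]

VC = [19]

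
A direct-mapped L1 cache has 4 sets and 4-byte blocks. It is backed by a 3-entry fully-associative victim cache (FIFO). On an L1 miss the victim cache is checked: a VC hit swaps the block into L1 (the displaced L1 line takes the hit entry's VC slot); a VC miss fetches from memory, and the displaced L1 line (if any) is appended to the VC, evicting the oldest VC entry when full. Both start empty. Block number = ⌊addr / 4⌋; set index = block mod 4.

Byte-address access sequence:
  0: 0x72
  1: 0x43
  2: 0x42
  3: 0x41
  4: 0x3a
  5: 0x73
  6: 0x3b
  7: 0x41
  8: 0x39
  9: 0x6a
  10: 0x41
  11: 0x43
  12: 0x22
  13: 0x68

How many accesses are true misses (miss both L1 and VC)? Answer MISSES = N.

MISSES = 5

0: 0x72 (blk 28, set 0) → MISS  vc=[]
1: 0x43 (blk 16, set 0) → MISS  vc=[28]
2: 0x42 (blk 16, set 0) → L1-HIT  vc=[28]
3: 0x41 (blk 16, set 0) → L1-HIT  vc=[28]
4: 0x3a (blk 14, set 2) → MISS  vc=[28]
5: 0x73 (blk 28, set 0) → VC-HIT  vc=[16]
6: 0x3b (blk 14, set 2) → L1-HIT  vc=[16]
7: 0x41 (blk 16, set 0) → VC-HIT  vc=[28]
8: 0x39 (blk 14, set 2) → L1-HIT  vc=[28]
9: 0x6a (blk 26, set 2) → MISS  vc=[28, 14]
10: 0x41 (blk 16, set 0) → L1-HIT  vc=[28, 14]
11: 0x43 (blk 16, set 0) → L1-HIT  vc=[28, 14]
12: 0x22 (blk 8, set 0) → MISS  vc=[28, 14, 16]
13: 0x68 (blk 26, set 2) → L1-HIT  vc=[28, 14, 16]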